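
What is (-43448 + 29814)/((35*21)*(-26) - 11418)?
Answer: 6817/15264 ≈ 0.44661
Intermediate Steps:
(-43448 + 29814)/((35*21)*(-26) - 11418) = -13634/(735*(-26) - 11418) = -13634/(-19110 - 11418) = -13634/(-30528) = -13634*(-1/30528) = 6817/15264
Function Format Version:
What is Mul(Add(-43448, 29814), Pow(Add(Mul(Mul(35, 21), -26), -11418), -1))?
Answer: Rational(6817, 15264) ≈ 0.44661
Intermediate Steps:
Mul(Add(-43448, 29814), Pow(Add(Mul(Mul(35, 21), -26), -11418), -1)) = Mul(-13634, Pow(Add(Mul(735, -26), -11418), -1)) = Mul(-13634, Pow(Add(-19110, -11418), -1)) = Mul(-13634, Pow(-30528, -1)) = Mul(-13634, Rational(-1, 30528)) = Rational(6817, 15264)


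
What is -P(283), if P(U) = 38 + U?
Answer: -321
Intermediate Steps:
-P(283) = -(38 + 283) = -1*321 = -321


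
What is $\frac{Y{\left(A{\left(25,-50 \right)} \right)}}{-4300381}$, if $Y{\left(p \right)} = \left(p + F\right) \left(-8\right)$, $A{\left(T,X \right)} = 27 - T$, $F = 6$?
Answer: $\frac{64}{4300381} \approx 1.4882 \cdot 10^{-5}$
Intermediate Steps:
$Y{\left(p \right)} = -48 - 8 p$ ($Y{\left(p \right)} = \left(p + 6\right) \left(-8\right) = \left(6 + p\right) \left(-8\right) = -48 - 8 p$)
$\frac{Y{\left(A{\left(25,-50 \right)} \right)}}{-4300381} = \frac{-48 - 8 \left(27 - 25\right)}{-4300381} = \left(-48 - 8 \left(27 - 25\right)\right) \left(- \frac{1}{4300381}\right) = \left(-48 - 16\right) \left(- \frac{1}{4300381}\right) = \left(-64\right) \left(- \frac{1}{4300381}\right) = \frac{64}{4300381}$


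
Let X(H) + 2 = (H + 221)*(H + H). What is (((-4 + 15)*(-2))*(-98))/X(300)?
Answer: 98/14209 ≈ 0.0068970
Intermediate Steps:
X(H) = -2 + 2*H*(221 + H) (X(H) = -2 + (H + 221)*(H + H) = -2 + (221 + H)*(2*H) = -2 + 2*H*(221 + H))
(((-4 + 15)*(-2))*(-98))/X(300) = (((-4 + 15)*(-2))*(-98))/(-2 + 2*300² + 442*300) = ((11*(-2))*(-98))/(-2 + 2*90000 + 132600) = (-22*(-98))/(-2 + 180000 + 132600) = 2156/312598 = 2156*(1/312598) = 98/14209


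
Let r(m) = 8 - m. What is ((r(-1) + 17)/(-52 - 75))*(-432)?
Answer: 11232/127 ≈ 88.441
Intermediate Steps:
((r(-1) + 17)/(-52 - 75))*(-432) = (((8 - 1*(-1)) + 17)/(-52 - 75))*(-432) = (((8 + 1) + 17)/(-127))*(-432) = ((9 + 17)*(-1/127))*(-432) = (26*(-1/127))*(-432) = -26/127*(-432) = 11232/127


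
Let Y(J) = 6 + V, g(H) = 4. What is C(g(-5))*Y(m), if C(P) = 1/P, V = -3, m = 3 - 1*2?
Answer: ¾ ≈ 0.75000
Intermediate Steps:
m = 1 (m = 3 - 2 = 1)
Y(J) = 3 (Y(J) = 6 - 3 = 3)
C(g(-5))*Y(m) = 3/4 = (¼)*3 = ¾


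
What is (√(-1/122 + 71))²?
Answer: 8661/122 ≈ 70.992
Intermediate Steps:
(√(-1/122 + 71))² = (√(8661/122))² = (√1056642/122)² = 8661/122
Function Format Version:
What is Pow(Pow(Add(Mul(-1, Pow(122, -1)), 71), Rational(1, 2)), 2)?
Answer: Rational(8661, 122) ≈ 70.992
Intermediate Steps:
Pow(Pow(Add(Mul(-1, Pow(122, -1)), 71), Rational(1, 2)), 2) = Pow(Pow(Add(Mul(-1, Rational(1, 122)), 71), Rational(1, 2)), 2) = Pow(Pow(Add(Rational(-1, 122), 71), Rational(1, 2)), 2) = Pow(Pow(Rational(8661, 122), Rational(1, 2)), 2) = Pow(Mul(Rational(1, 122), Pow(1056642, Rational(1, 2))), 2) = Rational(8661, 122)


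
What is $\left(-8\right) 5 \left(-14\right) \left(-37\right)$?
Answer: $-20720$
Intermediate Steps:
$\left(-8\right) 5 \left(-14\right) \left(-37\right) = \left(-40\right) \left(-14\right) \left(-37\right) = 560 \left(-37\right) = -20720$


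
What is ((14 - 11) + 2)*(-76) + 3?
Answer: -377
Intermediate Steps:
((14 - 11) + 2)*(-76) + 3 = (3 + 2)*(-76) + 3 = 5*(-76) + 3 = -380 + 3 = -377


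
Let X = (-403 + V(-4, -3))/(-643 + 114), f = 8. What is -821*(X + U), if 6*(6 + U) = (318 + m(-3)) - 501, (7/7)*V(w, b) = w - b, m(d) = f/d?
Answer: 282845173/9522 ≈ 29704.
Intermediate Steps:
m(d) = 8/d
V(w, b) = w - b
X = 404/529 (X = (-403 + (-4 - 1*(-3)))/(-643 + 114) = (-403 + (-4 + 3))/(-529) = (-403 - 1)*(-1/529) = -404*(-1/529) = 404/529 ≈ 0.76371)
U = -665/18 (U = -6 + ((318 + 8/(-3)) - 501)/6 = -6 + ((318 + 8*(-⅓)) - 501)/6 = -6 + ((318 - 8/3) - 501)/6 = -6 + (946/3 - 501)/6 = -6 + (⅙)*(-557/3) = -6 - 557/18 = -665/18 ≈ -36.944)
-821*(X + U) = -821*(404/529 - 665/18) = -821*(-344513/9522) = 282845173/9522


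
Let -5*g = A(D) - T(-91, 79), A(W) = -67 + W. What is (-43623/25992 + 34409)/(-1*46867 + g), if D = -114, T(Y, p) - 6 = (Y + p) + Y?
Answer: -496841725/676516888 ≈ -0.73441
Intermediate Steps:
T(Y, p) = 6 + p + 2*Y (T(Y, p) = 6 + ((Y + p) + Y) = 6 + (p + 2*Y) = 6 + p + 2*Y)
g = 84/5 (g = -((-67 - 114) - (6 + 79 + 2*(-91)))/5 = -(-181 - (6 + 79 - 182))/5 = -(-181 - 1*(-97))/5 = -(-181 + 97)/5 = -1/5*(-84) = 84/5 ≈ 16.800)
(-43623/25992 + 34409)/(-1*46867 + g) = (-43623/25992 + 34409)/(-1*46867 + 84/5) = (-43623*1/25992 + 34409)/(-46867 + 84/5) = (-4847/2888 + 34409)/(-234251/5) = (99368345/2888)*(-5/234251) = -496841725/676516888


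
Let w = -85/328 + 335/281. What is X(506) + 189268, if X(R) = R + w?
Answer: 17491176027/92168 ≈ 1.8978e+5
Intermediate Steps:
w = 85995/92168 (w = -85*1/328 + 335*(1/281) = -85/328 + 335/281 = 85995/92168 ≈ 0.93302)
X(R) = 85995/92168 + R (X(R) = R + 85995/92168 = 85995/92168 + R)
X(506) + 189268 = (85995/92168 + 506) + 189268 = 46723003/92168 + 189268 = 17491176027/92168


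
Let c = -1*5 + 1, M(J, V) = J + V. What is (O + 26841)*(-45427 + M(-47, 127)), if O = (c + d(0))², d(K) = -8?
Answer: -1223688795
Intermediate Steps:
c = -4 (c = -5 + 1 = -4)
O = 144 (O = (-4 - 8)² = (-12)² = 144)
(O + 26841)*(-45427 + M(-47, 127)) = (144 + 26841)*(-45427 + (-47 + 127)) = 26985*(-45427 + 80) = 26985*(-45347) = -1223688795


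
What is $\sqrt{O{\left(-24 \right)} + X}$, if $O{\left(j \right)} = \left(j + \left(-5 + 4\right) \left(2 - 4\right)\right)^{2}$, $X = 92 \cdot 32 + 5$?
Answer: $\sqrt{3433} \approx 58.592$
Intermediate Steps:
$X = 2949$ ($X = 2944 + 5 = 2949$)
$O{\left(j \right)} = \left(2 + j\right)^{2}$ ($O{\left(j \right)} = \left(j - -2\right)^{2} = \left(j + 2\right)^{2} = \left(2 + j\right)^{2}$)
$\sqrt{O{\left(-24 \right)} + X} = \sqrt{\left(2 - 24\right)^{2} + 2949} = \sqrt{\left(-22\right)^{2} + 2949} = \sqrt{484 + 2949} = \sqrt{3433}$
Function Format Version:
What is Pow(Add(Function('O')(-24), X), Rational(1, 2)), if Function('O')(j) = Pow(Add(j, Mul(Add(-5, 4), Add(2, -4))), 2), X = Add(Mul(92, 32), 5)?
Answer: Pow(3433, Rational(1, 2)) ≈ 58.592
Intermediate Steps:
X = 2949 (X = Add(2944, 5) = 2949)
Function('O')(j) = Pow(Add(2, j), 2) (Function('O')(j) = Pow(Add(j, Mul(-1, -2)), 2) = Pow(Add(j, 2), 2) = Pow(Add(2, j), 2))
Pow(Add(Function('O')(-24), X), Rational(1, 2)) = Pow(Add(Pow(Add(2, -24), 2), 2949), Rational(1, 2)) = Pow(Add(Pow(-22, 2), 2949), Rational(1, 2)) = Pow(Add(484, 2949), Rational(1, 2)) = Pow(3433, Rational(1, 2))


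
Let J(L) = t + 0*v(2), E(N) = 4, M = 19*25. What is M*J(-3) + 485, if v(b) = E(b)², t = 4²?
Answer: 8085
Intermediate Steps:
t = 16
M = 475
v(b) = 16 (v(b) = 4² = 16)
J(L) = 16 (J(L) = 16 + 0*16 = 16 + 0 = 16)
M*J(-3) + 485 = 475*16 + 485 = 7600 + 485 = 8085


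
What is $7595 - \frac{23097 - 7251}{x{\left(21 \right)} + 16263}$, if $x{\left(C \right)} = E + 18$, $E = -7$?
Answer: $\frac{61792592}{8137} \approx 7594.0$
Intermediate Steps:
$x{\left(C \right)} = 11$ ($x{\left(C \right)} = -7 + 18 = 11$)
$7595 - \frac{23097 - 7251}{x{\left(21 \right)} + 16263} = 7595 - \frac{23097 - 7251}{11 + 16263} = 7595 - \frac{15846}{16274} = 7595 - 15846 \cdot \frac{1}{16274} = 7595 - \frac{7923}{8137} = \frac{61792592}{8137}$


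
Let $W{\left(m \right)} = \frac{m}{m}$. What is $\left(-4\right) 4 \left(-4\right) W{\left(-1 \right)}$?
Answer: $64$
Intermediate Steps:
$W{\left(m \right)} = 1$
$\left(-4\right) 4 \left(-4\right) W{\left(-1 \right)} = \left(-4\right) 4 \left(-4\right) 1 = \left(-16\right) \left(-4\right) 1 = 64 \cdot 1 = 64$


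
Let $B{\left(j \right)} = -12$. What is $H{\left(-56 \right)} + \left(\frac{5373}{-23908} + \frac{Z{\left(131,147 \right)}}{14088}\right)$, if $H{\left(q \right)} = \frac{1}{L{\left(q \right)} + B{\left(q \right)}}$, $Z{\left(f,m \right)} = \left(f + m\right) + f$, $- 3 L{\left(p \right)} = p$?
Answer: $- \frac{19242583}{421019880} \approx -0.045705$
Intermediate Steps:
$L{\left(p \right)} = - \frac{p}{3}$
$Z{\left(f,m \right)} = m + 2 f$
$H{\left(q \right)} = \frac{1}{-12 - \frac{q}{3}}$ ($H{\left(q \right)} = \frac{1}{- \frac{q}{3} - 12} = \frac{1}{-12 - \frac{q}{3}}$)
$H{\left(-56 \right)} + \left(\frac{5373}{-23908} + \frac{Z{\left(131,147 \right)}}{14088}\right) = - \frac{3}{36 - 56} + \left(\frac{5373}{-23908} + \frac{147 + 2 \cdot 131}{14088}\right) = - \frac{3}{-20} + \left(5373 \left(- \frac{1}{23908}\right) + \left(147 + 262\right) \frac{1}{14088}\right) = \left(-3\right) \left(- \frac{1}{20}\right) + \left(- \frac{5373}{23908} + 409 \cdot \frac{1}{14088}\right) = \frac{3}{20} + \left(- \frac{5373}{23908} + \frac{409}{14088}\right) = \frac{3}{20} - \frac{16479113}{84203976} = - \frac{19242583}{421019880}$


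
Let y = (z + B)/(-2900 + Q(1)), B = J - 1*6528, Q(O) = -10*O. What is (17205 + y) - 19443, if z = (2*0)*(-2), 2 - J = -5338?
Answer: -1085232/485 ≈ -2237.6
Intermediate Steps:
J = 5340 (J = 2 - 1*(-5338) = 2 + 5338 = 5340)
B = -1188 (B = 5340 - 1*6528 = 5340 - 6528 = -1188)
z = 0 (z = 0*(-2) = 0)
y = 198/485 (y = (0 - 1188)/(-2900 - 10*1) = -1188/(-2900 - 10) = -1188/(-2910) = -1188*(-1/2910) = 198/485 ≈ 0.40825)
(17205 + y) - 19443 = (17205 + 198/485) - 19443 = 8344623/485 - 19443 = -1085232/485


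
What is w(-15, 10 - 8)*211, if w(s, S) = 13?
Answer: 2743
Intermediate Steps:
w(-15, 10 - 8)*211 = 13*211 = 2743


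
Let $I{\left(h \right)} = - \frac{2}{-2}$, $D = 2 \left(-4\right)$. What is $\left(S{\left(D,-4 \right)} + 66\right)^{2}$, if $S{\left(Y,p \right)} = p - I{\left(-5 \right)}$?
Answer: $3721$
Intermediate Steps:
$D = -8$
$I{\left(h \right)} = 1$ ($I{\left(h \right)} = \left(-2\right) \left(- \frac{1}{2}\right) = 1$)
$S{\left(Y,p \right)} = -1 + p$ ($S{\left(Y,p \right)} = p - 1 = -1 + p$)
$\left(S{\left(D,-4 \right)} + 66\right)^{2} = \left(\left(-1 - 4\right) + 66\right)^{2} = \left(-5 + 66\right)^{2} = 61^{2} = 3721$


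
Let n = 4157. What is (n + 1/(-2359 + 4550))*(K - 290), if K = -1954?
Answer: -20438325072/2191 ≈ -9.3283e+6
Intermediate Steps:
(n + 1/(-2359 + 4550))*(K - 290) = (4157 + 1/(-2359 + 4550))*(-1954 - 290) = (4157 + 1/2191)*(-2244) = (9107988/2191)*(-2244) = -20438325072/2191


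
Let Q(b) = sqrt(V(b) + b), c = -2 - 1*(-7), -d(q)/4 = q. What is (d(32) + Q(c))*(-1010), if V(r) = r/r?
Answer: 129280 - 1010*sqrt(6) ≈ 1.2681e+5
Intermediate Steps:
V(r) = 1
d(q) = -4*q
c = 5 (c = -2 + 7 = 5)
Q(b) = sqrt(1 + b)
(d(32) + Q(c))*(-1010) = (-4*32 + sqrt(1 + 5))*(-1010) = (-128 + sqrt(6))*(-1010) = 129280 - 1010*sqrt(6)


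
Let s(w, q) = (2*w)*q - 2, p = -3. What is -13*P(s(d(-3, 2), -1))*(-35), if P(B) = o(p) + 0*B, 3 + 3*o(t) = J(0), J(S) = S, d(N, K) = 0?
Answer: -455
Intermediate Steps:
o(t) = -1 (o(t) = -1 + (1/3)*0 = -1 + 0 = -1)
s(w, q) = -2 + 2*q*w (s(w, q) = 2*q*w - 2 = -2 + 2*q*w)
P(B) = -1 (P(B) = -1 + 0*B = -1 + 0 = -1)
-13*P(s(d(-3, 2), -1))*(-35) = -13*(-1)*(-35) = 13*(-35) = -455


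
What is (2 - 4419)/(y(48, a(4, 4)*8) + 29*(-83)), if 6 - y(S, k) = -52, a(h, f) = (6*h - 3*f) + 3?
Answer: 4417/2349 ≈ 1.8804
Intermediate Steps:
a(h, f) = 3 - 3*f + 6*h (a(h, f) = (-3*f + 6*h) + 3 = 3 - 3*f + 6*h)
y(S, k) = 58 (y(S, k) = 6 - 1*(-52) = 6 + 52 = 58)
(2 - 4419)/(y(48, a(4, 4)*8) + 29*(-83)) = (2 - 4419)/(58 + 29*(-83)) = -4417/(58 - 2407) = -4417/(-2349) = -4417*(-1/2349) = 4417/2349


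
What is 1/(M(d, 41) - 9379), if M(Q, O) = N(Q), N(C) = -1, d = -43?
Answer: -1/9380 ≈ -0.00010661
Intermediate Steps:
M(Q, O) = -1
1/(M(d, 41) - 9379) = 1/(-1 - 9379) = 1/(-9380) = -1/9380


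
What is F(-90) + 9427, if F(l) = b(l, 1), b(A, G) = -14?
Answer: 9413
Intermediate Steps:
F(l) = -14
F(-90) + 9427 = -14 + 9427 = 9413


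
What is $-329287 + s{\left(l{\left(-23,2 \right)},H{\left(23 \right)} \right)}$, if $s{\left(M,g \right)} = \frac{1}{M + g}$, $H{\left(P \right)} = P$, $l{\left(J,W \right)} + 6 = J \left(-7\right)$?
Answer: $- \frac{58613085}{178} \approx -3.2929 \cdot 10^{5}$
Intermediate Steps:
$l{\left(J,W \right)} = -6 - 7 J$ ($l{\left(J,W \right)} = -6 + J \left(-7\right) = -6 - 7 J$)
$-329287 + s{\left(l{\left(-23,2 \right)},H{\left(23 \right)} \right)} = -329287 + \frac{1}{\left(-6 - -161\right) + 23} = -329287 + \frac{1}{\left(-6 + 161\right) + 23} = -329287 + \frac{1}{155 + 23} = -329287 + \frac{1}{178} = - \frac{58613085}{178}$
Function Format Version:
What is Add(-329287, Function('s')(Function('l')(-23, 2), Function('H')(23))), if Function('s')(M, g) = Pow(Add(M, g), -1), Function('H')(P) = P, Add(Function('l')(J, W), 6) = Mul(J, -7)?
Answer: Rational(-58613085, 178) ≈ -3.2929e+5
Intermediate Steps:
Function('l')(J, W) = Add(-6, Mul(-7, J)) (Function('l')(J, W) = Add(-6, Mul(J, -7)) = Add(-6, Mul(-7, J)))
Add(-329287, Function('s')(Function('l')(-23, 2), Function('H')(23))) = Add(-329287, Pow(Add(Add(-6, Mul(-7, -23)), 23), -1)) = Add(-329287, Pow(Add(Add(-6, 161), 23), -1)) = Add(-329287, Pow(Add(155, 23), -1)) = Add(-329287, Pow(178, -1)) = Add(-329287, Rational(1, 178)) = Rational(-58613085, 178)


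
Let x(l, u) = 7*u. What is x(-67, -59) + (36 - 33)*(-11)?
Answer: -446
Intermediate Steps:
x(-67, -59) + (36 - 33)*(-11) = 7*(-59) + (36 - 33)*(-11) = -413 + 3*(-11) = -413 - 33 = -446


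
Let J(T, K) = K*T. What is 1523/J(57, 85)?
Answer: 1523/4845 ≈ 0.31434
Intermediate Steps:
1523/J(57, 85) = 1523/((85*57)) = 1523/4845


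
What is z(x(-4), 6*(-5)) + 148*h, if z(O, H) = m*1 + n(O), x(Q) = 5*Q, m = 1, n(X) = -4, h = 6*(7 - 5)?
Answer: 1773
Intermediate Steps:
h = 12 (h = 6*2 = 12)
z(O, H) = -3 (z(O, H) = 1*1 - 4 = 1 - 4 = -3)
z(x(-4), 6*(-5)) + 148*h = -3 + 148*12 = -3 + 1776 = 1773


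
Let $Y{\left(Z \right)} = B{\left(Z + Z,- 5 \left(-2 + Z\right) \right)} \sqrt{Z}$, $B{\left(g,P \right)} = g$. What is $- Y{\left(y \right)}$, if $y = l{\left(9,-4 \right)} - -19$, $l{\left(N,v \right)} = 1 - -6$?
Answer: $- 52 \sqrt{26} \approx -265.15$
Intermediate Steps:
$l{\left(N,v \right)} = 7$ ($l{\left(N,v \right)} = 1 + 6 = 7$)
$y = 26$ ($y = 7 - -19 = 7 + 19 = 26$)
$Y{\left(Z \right)} = 2 Z^{\frac{3}{2}}$ ($Y{\left(Z \right)} = \left(Z + Z\right) \sqrt{Z} = 2 Z \sqrt{Z} = 2 Z^{\frac{3}{2}}$)
$- Y{\left(y \right)} = - 2 \cdot 26^{\frac{3}{2}} = - 2 \cdot 26 \sqrt{26} = - 52 \sqrt{26}$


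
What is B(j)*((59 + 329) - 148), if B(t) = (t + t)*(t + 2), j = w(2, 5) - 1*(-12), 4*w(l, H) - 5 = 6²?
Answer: 258990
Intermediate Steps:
w(l, H) = 41/4 (w(l, H) = 5/4 + (¼)*6² = 5/4 + (¼)*36 = 5/4 + 9 = 41/4)
j = 89/4 (j = 41/4 - 1*(-12) = 41/4 + 12 = 89/4 ≈ 22.250)
B(t) = 2*t*(2 + t) (B(t) = (2*t)*(2 + t) = 2*t*(2 + t))
B(j)*((59 + 329) - 148) = (2*(89/4)*(2 + 89/4))*((59 + 329) - 148) = (2*(89/4)*(97/4))*(388 - 148) = (8633/8)*240 = 258990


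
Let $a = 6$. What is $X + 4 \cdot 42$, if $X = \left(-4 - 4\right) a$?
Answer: $120$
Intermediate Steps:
$X = -48$ ($X = \left(-4 - 4\right) 6 = \left(-8\right) 6 = -48$)
$X + 4 \cdot 42 = -48 + 4 \cdot 42 = -48 + 168 = 120$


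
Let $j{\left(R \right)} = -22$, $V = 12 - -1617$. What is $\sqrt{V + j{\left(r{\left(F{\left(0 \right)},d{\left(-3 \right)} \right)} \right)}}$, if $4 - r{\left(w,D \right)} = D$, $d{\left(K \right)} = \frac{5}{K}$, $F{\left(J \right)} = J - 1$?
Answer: $\sqrt{1607} \approx 40.087$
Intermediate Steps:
$F{\left(J \right)} = -1 + J$
$r{\left(w,D \right)} = 4 - D$
$V = 1629$ ($V = 12 + 1617 = 1629$)
$\sqrt{V + j{\left(r{\left(F{\left(0 \right)},d{\left(-3 \right)} \right)} \right)}} = \sqrt{1629 - 22} = \sqrt{1607}$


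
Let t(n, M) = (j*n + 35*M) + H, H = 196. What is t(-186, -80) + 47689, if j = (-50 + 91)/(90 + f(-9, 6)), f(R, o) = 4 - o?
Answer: 1979927/44 ≈ 44998.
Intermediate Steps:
j = 41/88 (j = (-50 + 91)/(90 + (4 - 1*6)) = 41/(90 + (4 - 6)) = 41/(90 - 2) = 41/88 ≈ 0.46591)
t(n, M) = 196 + 35*M + 41*n/88 (t(n, M) = (41*n/88 + 35*M) + 196 = (35*M + 41*n/88) + 196 = 196 + 35*M + 41*n/88)
t(-186, -80) + 47689 = (196 + 35*(-80) + (41/88)*(-186)) + 47689 = (196 - 2800 - 3813/44) + 47689 = -118389/44 + 47689 = 1979927/44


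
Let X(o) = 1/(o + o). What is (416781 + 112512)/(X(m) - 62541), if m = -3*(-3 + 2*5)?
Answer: -22230306/2626723 ≈ -8.4631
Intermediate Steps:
m = -21 (m = -3*(-3 + 10) = -3*7 = -21)
X(o) = 1/(2*o)
(416781 + 112512)/(X(m) - 62541) = (416781 + 112512)/((1/2)/(-21) - 62541) = 529293/((1/2)*(-1/21) - 62541) = 529293/(-1/42 - 62541) = 529293/(-2626723/42) = 529293*(-42/2626723) = -22230306/2626723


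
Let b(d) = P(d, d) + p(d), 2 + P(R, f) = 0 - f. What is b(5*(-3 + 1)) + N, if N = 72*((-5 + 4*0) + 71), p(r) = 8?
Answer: 4768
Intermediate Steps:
P(R, f) = -2 - f (P(R, f) = -2 + (0 - f) = -2 - f)
b(d) = 6 - d (b(d) = (-2 - d) + 8 = 6 - d)
N = 4752 (N = 72*((-5 + 0) + 71) = 72*(-5 + 71) = 72*66 = 4752)
b(5*(-3 + 1)) + N = (6 - 5*(-3 + 1)) + 4752 = (6 - 5*(-2)) + 4752 = (6 - 1*(-10)) + 4752 = (6 + 10) + 4752 = 16 + 4752 = 4768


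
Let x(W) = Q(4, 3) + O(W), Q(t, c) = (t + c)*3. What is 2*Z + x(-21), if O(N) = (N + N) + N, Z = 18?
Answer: -6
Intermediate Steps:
Q(t, c) = 3*c + 3*t (Q(t, c) = (c + t)*3 = 3*c + 3*t)
O(N) = 3*N (O(N) = 2*N + N = 3*N)
x(W) = 21 + 3*W (x(W) = (3*3 + 3*4) + 3*W = (9 + 12) + 3*W = 21 + 3*W)
2*Z + x(-21) = 2*18 + (21 + 3*(-21)) = 36 + (21 - 63) = 36 - 42 = -6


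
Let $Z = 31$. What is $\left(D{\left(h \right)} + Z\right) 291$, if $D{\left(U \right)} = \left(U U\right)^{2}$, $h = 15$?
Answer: $14740896$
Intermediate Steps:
$D{\left(U \right)} = U^{4}$ ($D{\left(U \right)} = \left(U^{2}\right)^{2} = U^{4}$)
$\left(D{\left(h \right)} + Z\right) 291 = \left(15^{4} + 31\right) 291 = \left(50625 + 31\right) 291 = 50656 \cdot 291 = 14740896$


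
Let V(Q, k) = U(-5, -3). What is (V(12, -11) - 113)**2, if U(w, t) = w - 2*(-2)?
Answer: 12996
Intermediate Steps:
U(w, t) = 4 + w (U(w, t) = w + 4 = 4 + w)
V(Q, k) = -1 (V(Q, k) = 4 - 5 = -1)
(V(12, -11) - 113)**2 = (-1 - 113)**2 = (-114)**2 = 12996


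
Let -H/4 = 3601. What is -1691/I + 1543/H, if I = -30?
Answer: 12155437/216060 ≈ 56.260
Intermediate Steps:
H = -14404 (H = -4*3601 = -14404)
-1691/I + 1543/H = -1691/(-30) + 1543/(-14404) = -1691*(-1/30) + 1543*(-1/14404) = 1691/30 - 1543/14404 = 12155437/216060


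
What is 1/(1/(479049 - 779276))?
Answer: -300227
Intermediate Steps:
1/(1/(479049 - 779276)) = 1/(1/(-300227)) = 1/(-1/300227) = -300227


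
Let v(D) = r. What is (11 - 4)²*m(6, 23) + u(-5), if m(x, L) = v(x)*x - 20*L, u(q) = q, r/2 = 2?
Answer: -21369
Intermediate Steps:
r = 4 (r = 2*2 = 4)
v(D) = 4
m(x, L) = -20*L + 4*x (m(x, L) = 4*x - 20*L = -20*L + 4*x)
(11 - 4)²*m(6, 23) + u(-5) = (11 - 4)²*(-20*23 + 4*6) - 5 = 7²*(-460 + 24) - 5 = 49*(-436) - 5 = -21364 - 5 = -21369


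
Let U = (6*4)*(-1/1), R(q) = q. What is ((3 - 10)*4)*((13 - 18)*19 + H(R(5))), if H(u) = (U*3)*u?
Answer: 12740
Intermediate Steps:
U = -24 (U = 24*(-1*1) = 24*(-1) = -24)
H(u) = -72*u (H(u) = (-24*3)*u = -72*u)
((3 - 10)*4)*((13 - 18)*19 + H(R(5))) = ((3 - 10)*4)*((13 - 18)*19 - 72*5) = (-7*4)*(-5*19 - 360) = -28*(-95 - 360) = -28*(-455) = 12740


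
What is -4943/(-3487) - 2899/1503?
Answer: -2679484/5240961 ≈ -0.51126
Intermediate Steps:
-4943/(-3487) - 2899/1503 = -4943*(-1/3487) - 2899*1/1503 = 4943/3487 - 2899/1503 = -2679484/5240961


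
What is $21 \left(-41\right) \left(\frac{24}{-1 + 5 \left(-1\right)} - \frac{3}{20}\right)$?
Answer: $\frac{71463}{20} \approx 3573.1$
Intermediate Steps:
$21 \left(-41\right) \left(\frac{24}{-1 + 5 \left(-1\right)} - \frac{3}{20}\right) = - 861 \left(\frac{24}{-1 - 5} - \frac{3}{20}\right) = - 861 \left(\frac{24}{-6} - \frac{3}{20}\right) = - 861 \left(24 \left(- \frac{1}{6}\right) - \frac{3}{20}\right) = - 861 \left(-4 - \frac{3}{20}\right) = \left(-861\right) \left(- \frac{83}{20}\right) = \frac{71463}{20}$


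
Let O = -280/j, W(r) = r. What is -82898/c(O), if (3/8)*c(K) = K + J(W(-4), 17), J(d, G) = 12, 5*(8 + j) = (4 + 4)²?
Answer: 373041/556 ≈ 670.94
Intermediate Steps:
j = 24/5 (j = -8 + (4 + 4)²/5 = -8 + (⅕)*8² = -8 + (⅕)*64 = -8 + 64/5 = 24/5 ≈ 4.8000)
O = -175/3 (O = -280/24/5 = -280*5/24 = -175/3 ≈ -58.333)
c(K) = 32 + 8*K/3 (c(K) = 8*(K + 12)/3 = 8*(12 + K)/3 = 32 + 8*K/3)
-82898/c(O) = -82898/(32 + (8/3)*(-175/3)) = -82898/(32 - 1400/9) = -82898/(-1112/9) = -82898*(-9/1112) = 373041/556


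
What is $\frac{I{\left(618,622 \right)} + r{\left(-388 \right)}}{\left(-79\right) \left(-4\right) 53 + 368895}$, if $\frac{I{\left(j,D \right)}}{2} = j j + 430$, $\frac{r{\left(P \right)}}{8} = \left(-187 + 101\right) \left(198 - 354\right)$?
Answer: $\frac{872036}{385643} \approx 2.2613$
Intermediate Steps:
$r{\left(P \right)} = 107328$ ($r{\left(P \right)} = 8 \left(-187 + 101\right) \left(198 - 354\right) = 8 \left(\left(-86\right) \left(-156\right)\right) = 8 \cdot 13416 = 107328$)
$I{\left(j,D \right)} = 860 + 2 j^{2}$ ($I{\left(j,D \right)} = 2 \left(j j + 430\right) = 2 \left(j^{2} + 430\right) = 2 \left(430 + j^{2}\right) = 860 + 2 j^{2}$)
$\frac{I{\left(618,622 \right)} + r{\left(-388 \right)}}{\left(-79\right) \left(-4\right) 53 + 368895} = \frac{\left(860 + 2 \cdot 618^{2}\right) + 107328}{\left(-79\right) \left(-4\right) 53 + 368895} = \frac{\left(860 + 2 \cdot 381924\right) + 107328}{316 \cdot 53 + 368895} = \frac{\left(860 + 763848\right) + 107328}{16748 + 368895} = \frac{764708 + 107328}{385643} = 872036 \cdot \frac{1}{385643} = \frac{872036}{385643}$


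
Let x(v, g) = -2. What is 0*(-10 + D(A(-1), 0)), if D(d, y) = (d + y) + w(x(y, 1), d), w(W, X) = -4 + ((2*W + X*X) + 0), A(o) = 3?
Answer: 0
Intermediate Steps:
w(W, X) = -4 + X² + 2*W (w(W, X) = -4 + ((2*W + X²) + 0) = -4 + ((X² + 2*W) + 0) = -4 + (X² + 2*W) = -4 + X² + 2*W)
D(d, y) = -8 + d + y + d² (D(d, y) = (d + y) + (-4 + d² + 2*(-2)) = (d + y) + (-4 + d² - 4) = (d + y) + (-8 + d²) = -8 + d + y + d²)
0*(-10 + D(A(-1), 0)) = 0*(-10 + (-8 + 3 + 0 + 3²)) = 0*(-10 + (-8 + 3 + 0 + 9)) = 0*(-10 + 4) = 0*(-6) = 0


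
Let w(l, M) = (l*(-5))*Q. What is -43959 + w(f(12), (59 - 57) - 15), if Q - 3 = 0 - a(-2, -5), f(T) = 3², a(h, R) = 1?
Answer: -44049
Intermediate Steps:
f(T) = 9
Q = 2 (Q = 3 + (0 - 1*1) = 3 + (0 - 1) = 3 - 1 = 2)
w(l, M) = -10*l (w(l, M) = (l*(-5))*2 = -5*l*2 = -10*l)
-43959 + w(f(12), (59 - 57) - 15) = -43959 - 10*9 = -43959 - 90 = -44049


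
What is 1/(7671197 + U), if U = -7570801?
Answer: 1/100396 ≈ 9.9606e-6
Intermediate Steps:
1/(7671197 + U) = 1/(7671197 - 7570801) = 1/100396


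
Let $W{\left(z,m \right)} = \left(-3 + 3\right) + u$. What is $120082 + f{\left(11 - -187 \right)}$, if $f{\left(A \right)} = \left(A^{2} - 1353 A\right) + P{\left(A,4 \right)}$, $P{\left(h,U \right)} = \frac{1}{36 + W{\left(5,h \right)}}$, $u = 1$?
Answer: $- \frac{4018495}{37} \approx -1.0861 \cdot 10^{5}$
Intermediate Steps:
$W{\left(z,m \right)} = 1$ ($W{\left(z,m \right)} = \left(-3 + 3\right) + 1 = 0 + 1 = 1$)
$P{\left(h,U \right)} = \frac{1}{37}$ ($P{\left(h,U \right)} = \frac{1}{36 + 1} = \frac{1}{37}$)
$f{\left(A \right)} = \frac{1}{37} + A^{2} - 1353 A$ ($f{\left(A \right)} = \left(A^{2} - 1353 A\right) + \frac{1}{37} = \frac{1}{37} + A^{2} - 1353 A$)
$120082 + f{\left(11 - -187 \right)} = 120082 + \left(\frac{1}{37} + \left(11 - -187\right)^{2} - 1353 \left(11 - -187\right)\right) = 120082 + \left(\frac{1}{37} + \left(11 + 187\right)^{2} - 1353 \left(11 + 187\right)\right) = 120082 + \left(\frac{1}{37} + 198^{2} - 267894\right) = 120082 + \left(\frac{1}{37} + 39204 - 267894\right) = 120082 - \frac{8461529}{37} = - \frac{4018495}{37}$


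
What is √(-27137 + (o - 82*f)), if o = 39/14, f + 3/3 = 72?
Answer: I*√6459418/14 ≈ 181.54*I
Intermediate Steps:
f = 71 (f = -1 + 72 = 71)
o = 39/14 (o = 39*(1/14) = 39/14 ≈ 2.7857)
√(-27137 + (o - 82*f)) = √(-27137 + (39/14 - 82*71)) = √(-27137 + (39/14 - 5822)) = √(-27137 - 81469/14) = √(-461387/14) = I*√6459418/14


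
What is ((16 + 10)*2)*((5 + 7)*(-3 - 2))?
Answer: -3120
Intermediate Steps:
((16 + 10)*2)*((5 + 7)*(-3 - 2)) = (26*2)*(12*(-5)) = 52*(-60) = -3120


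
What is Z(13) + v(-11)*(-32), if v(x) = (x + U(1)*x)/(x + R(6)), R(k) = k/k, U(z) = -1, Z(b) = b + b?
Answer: 26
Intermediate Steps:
Z(b) = 2*b
R(k) = 1
v(x) = 0 (v(x) = (x - x)/(x + 1) = 0/(1 + x) = 0)
Z(13) + v(-11)*(-32) = 2*13 + 0*(-32) = 26 + 0 = 26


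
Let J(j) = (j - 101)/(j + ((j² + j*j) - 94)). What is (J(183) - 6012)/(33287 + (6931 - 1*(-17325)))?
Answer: -403206722/3859236381 ≈ -0.10448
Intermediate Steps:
J(j) = (-101 + j)/(-94 + j + 2*j²) (J(j) = (-101 + j)/(j + ((j² + j²) - 94)) = (-101 + j)/(j + (2*j² - 94)) = (-101 + j)/(j + (-94 + 2*j²)) = (-101 + j)/(-94 + j + 2*j²))
(J(183) - 6012)/(33287 + (6931 - 1*(-17325))) = ((-101 + 183)/(-94 + 183 + 2*183²) - 6012)/(33287 + (6931 - 1*(-17325))) = (82/(-94 + 183 + 2*33489) - 6012)/(33287 + (6931 + 17325)) = (82/(-94 + 183 + 66978) - 6012)/(33287 + 24256) = (82/67067 - 6012)/57543 = ((1/67067)*82 - 6012)*(1/57543) = (82/67067 - 6012)*(1/57543) = -403206722/67067*1/57543 = -403206722/3859236381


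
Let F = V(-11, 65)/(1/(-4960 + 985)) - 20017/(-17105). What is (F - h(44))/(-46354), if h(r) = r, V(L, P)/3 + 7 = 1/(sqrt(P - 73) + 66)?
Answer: 3*(-951404848*sqrt(2) + 31328367609*I)/(1585770340*(sqrt(2) - 33*I)) ≈ -1.796 - 0.00016674*I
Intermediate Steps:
V(L, P) = -21 + 3/(66 + sqrt(-73 + P)) (V(L, P) = -21 + 3/(sqrt(P - 73) + 66) = -21 + 3/(sqrt(-73 + P) + 66) = -21 + 3/(66 + sqrt(-73 + P)))
F = 20017/17105 - 11925*(-461 - 14*I*sqrt(2))/(66 + 2*I*sqrt(2)) (F = (3*(-461 - 7*sqrt(-73 + 65))/(66 + sqrt(-73 + 65)))/(1/(-4960 + 985)) - 20017/(-17105) = (3*(-461 - 14*I*sqrt(2))/(66 + sqrt(-8)))/(1/(-3975)) - 20017*(-1/17105) = (3*(-461 - 14*I*sqrt(2))/(66 + 2*I*sqrt(2)))/(-1/3975) + 20017/17105 = (3*(-461 - 14*I*sqrt(2))/(66 + 2*I*sqrt(2)))*(-3975) + 20017/17105 = -11925*(-461 - 14*I*sqrt(2))/(66 + 2*I*sqrt(2)) + 20017/17105 = 20017/17105 - 11925*(-461 - 14*I*sqrt(2))/(66 + 2*I*sqrt(2)) ≈ 83296.0 + 7.7289*I)
(F - h(44))/(-46354) = ((3108859039219/37323110 + 11925*I*sqrt(2)/2182) - 1*44)/(-46354) = ((3108859039219/37323110 + 11925*I*sqrt(2)/2182) - 44)*(-1/46354) = (3107216822379/37323110 + 11925*I*sqrt(2)/2182)*(-1/46354) = -3107216822379/1730075440940 - 11925*I*sqrt(2)/101144428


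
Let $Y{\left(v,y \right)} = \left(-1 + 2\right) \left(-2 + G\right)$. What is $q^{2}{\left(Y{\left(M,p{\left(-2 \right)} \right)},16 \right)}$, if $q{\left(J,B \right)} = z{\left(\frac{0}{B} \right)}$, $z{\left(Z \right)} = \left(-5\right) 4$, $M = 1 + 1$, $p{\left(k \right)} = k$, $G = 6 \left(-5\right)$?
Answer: $400$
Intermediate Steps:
$G = -30$
$M = 2$
$Y{\left(v,y \right)} = -32$ ($Y{\left(v,y \right)} = \left(-1 + 2\right) \left(-2 - 30\right) = 1 \left(-32\right) = -32$)
$z{\left(Z \right)} = -20$
$q{\left(J,B \right)} = -20$
$q^{2}{\left(Y{\left(M,p{\left(-2 \right)} \right)},16 \right)} = \left(-20\right)^{2} = 400$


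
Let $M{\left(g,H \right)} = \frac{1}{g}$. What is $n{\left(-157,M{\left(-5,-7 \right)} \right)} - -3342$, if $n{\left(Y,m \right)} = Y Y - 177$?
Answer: $27814$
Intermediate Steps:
$n{\left(Y,m \right)} = -177 + Y^{2}$ ($n{\left(Y,m \right)} = Y^{2} - 177 = -177 + Y^{2}$)
$n{\left(-157,M{\left(-5,-7 \right)} \right)} - -3342 = \left(-177 + \left(-157\right)^{2}\right) - -3342 = \left(-177 + 24649\right) + 3342 = 24472 + 3342 = 27814$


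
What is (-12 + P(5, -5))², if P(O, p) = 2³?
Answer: 16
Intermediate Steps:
P(O, p) = 8
(-12 + P(5, -5))² = (-12 + 8)² = (-4)² = 16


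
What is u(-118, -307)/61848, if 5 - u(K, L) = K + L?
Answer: 215/30924 ≈ 0.0069525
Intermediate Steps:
u(K, L) = 5 - K - L (u(K, L) = 5 - (K + L) = 5 + (-K - L) = 5 - K - L)
u(-118, -307)/61848 = (5 - 1*(-118) - 1*(-307))/61848 = (5 + 118 + 307)*(1/61848) = 430*(1/61848) = 215/30924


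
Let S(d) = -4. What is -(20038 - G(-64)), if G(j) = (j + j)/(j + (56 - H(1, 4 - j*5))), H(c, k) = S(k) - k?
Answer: -100192/5 ≈ -20038.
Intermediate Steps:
H(c, k) = -4 - k
G(j) = 2*j/(64 - 4*j) (G(j) = (j + j)/(j + (56 - (-4 - (4 - j*5)))) = (2*j)/(j + (56 - (-4 - (4 - 5*j)))) = (2*j)/(j + (56 - (-4 + (-4 + 5*j)))) = (2*j)/(j + (56 - (-8 + 5*j))) = (2*j)/(j + (56 + (8 - 5*j))) = (2*j)/(j + (64 - 5*j)) = (2*j)/(64 - 4*j) = 2*j/(64 - 4*j))
-(20038 - G(-64)) = -(20038 - (-1)*(-64)/(-32 + 2*(-64))) = -(20038 - (-1)*(-64)/(-32 - 128)) = -(20038 - (-1)*(-64)/(-160)) = -(20038 - (-1)*(-64)*(-1)/160) = -(20038 - 1*(-⅖)) = -(20038 + ⅖) = -1*100192/5 = -100192/5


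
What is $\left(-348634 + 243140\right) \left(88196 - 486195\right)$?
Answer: $41986506506$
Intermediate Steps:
$\left(-348634 + 243140\right) \left(88196 - 486195\right) = \left(-105494\right) \left(-397999\right) = 41986506506$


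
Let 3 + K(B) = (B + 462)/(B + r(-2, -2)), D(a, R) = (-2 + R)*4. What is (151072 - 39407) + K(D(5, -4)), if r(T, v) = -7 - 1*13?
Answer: 2456345/22 ≈ 1.1165e+5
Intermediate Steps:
r(T, v) = -20 (r(T, v) = -7 - 13 = -20)
D(a, R) = -8 + 4*R
K(B) = -3 + (462 + B)/(-20 + B) (K(B) = -3 + (B + 462)/(B - 20) = -3 + (462 + B)/(-20 + B))
(151072 - 39407) + K(D(5, -4)) = (151072 - 39407) + 2*(261 - (-8 + 4*(-4)))/(-20 + (-8 + 4*(-4))) = 111665 + 2*(261 - (-8 - 16))/(-20 + (-8 - 16)) = 111665 + 2*(261 - 1*(-24))/(-20 - 24) = 111665 + 2*(261 + 24)/(-44) = 111665 + 2*(-1/44)*285 = 111665 - 285/22 = 2456345/22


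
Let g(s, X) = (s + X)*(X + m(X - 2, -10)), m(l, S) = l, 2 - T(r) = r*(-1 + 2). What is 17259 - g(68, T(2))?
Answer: 17395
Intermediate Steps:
T(r) = 2 - r (T(r) = 2 - r*(-1 + 2) = 2 - r)
g(s, X) = (-2 + 2*X)*(X + s) (g(s, X) = (s + X)*(X + (X - 2)) = (X + s)*(X + (-2 + X)) = (X + s)*(-2 + 2*X) = (-2 + 2*X)*(X + s))
17259 - g(68, T(2)) = 17259 - (-2*(2 - 1*2) - 2*68 + 2*(2 - 1*2)² + 2*(2 - 1*2)*68) = 17259 - (-2*(2 - 2) - 136 + 2*(2 - 2)² + 2*(2 - 2)*68) = 17259 - (-2*0 - 136 + 2*0² + 2*0*68) = 17259 - (0 - 136 + 2*0 + 0) = 17259 - (0 - 136 + 0 + 0) = 17259 - 1*(-136) = 17259 + 136 = 17395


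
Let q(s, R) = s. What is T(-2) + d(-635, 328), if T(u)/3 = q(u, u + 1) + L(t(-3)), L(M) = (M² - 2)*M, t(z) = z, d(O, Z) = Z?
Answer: 259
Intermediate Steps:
L(M) = M*(-2 + M²) (L(M) = (-2 + M²)*M = M*(-2 + M²))
T(u) = -63 + 3*u (T(u) = 3*(u - 3*(-2 + (-3)²)) = 3*(u - 3*(-2 + 9)) = 3*(u - 3*7) = 3*(u - 21) = 3*(-21 + u) = -63 + 3*u)
T(-2) + d(-635, 328) = (-63 + 3*(-2)) + 328 = (-63 - 6) + 328 = -69 + 328 = 259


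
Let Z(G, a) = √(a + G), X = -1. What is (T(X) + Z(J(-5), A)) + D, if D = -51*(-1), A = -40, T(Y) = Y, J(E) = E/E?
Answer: 50 + I*√39 ≈ 50.0 + 6.245*I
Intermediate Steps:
J(E) = 1
Z(G, a) = √(G + a)
D = 51
(T(X) + Z(J(-5), A)) + D = (-1 + √(1 - 40)) + 51 = (-1 + √(-39)) + 51 = (-1 + I*√39) + 51 = 50 + I*√39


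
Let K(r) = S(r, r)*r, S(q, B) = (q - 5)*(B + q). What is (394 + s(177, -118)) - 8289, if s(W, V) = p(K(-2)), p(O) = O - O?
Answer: -7895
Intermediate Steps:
S(q, B) = (-5 + q)*(B + q)
K(r) = r*(-10*r + 2*r²) (K(r) = (r² - 5*r - 5*r + r*r)*r = (r² - 5*r - 5*r + r²)*r = (-10*r + 2*r²)*r = r*(-10*r + 2*r²))
p(O) = 0
s(W, V) = 0
(394 + s(177, -118)) - 8289 = (394 + 0) - 8289 = 394 - 8289 = -7895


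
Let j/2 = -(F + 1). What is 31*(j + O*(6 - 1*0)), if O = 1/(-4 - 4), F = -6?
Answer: 1147/4 ≈ 286.75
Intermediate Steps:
O = -⅛ (O = 1/(-8) = -⅛ ≈ -0.12500)
j = 10 (j = 2*(-(-6 + 1)) = 2*(-1*(-5)) = 2*5 = 10)
31*(j + O*(6 - 1*0)) = 31*(10 - (6 - 1*0)/8) = 31*(10 - (6 + 0)/8) = 31*(10 - ⅛*6) = 31*(10 - ¾) = 31*(37/4) = 1147/4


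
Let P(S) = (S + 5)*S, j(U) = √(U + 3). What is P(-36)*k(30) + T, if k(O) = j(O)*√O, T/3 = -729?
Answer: -2187 + 3348*√110 ≈ 32927.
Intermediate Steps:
j(U) = √(3 + U)
T = -2187 (T = 3*(-729) = -2187)
P(S) = S*(5 + S) (P(S) = (5 + S)*S = S*(5 + S))
k(O) = √O*√(3 + O) (k(O) = √(3 + O)*√O = √O*√(3 + O))
P(-36)*k(30) + T = (-36*(5 - 36))*(√30*√(3 + 30)) - 2187 = (-36*(-31))*(√30*√33) - 2187 = 1116*(3*√110) - 2187 = 3348*√110 - 2187 = -2187 + 3348*√110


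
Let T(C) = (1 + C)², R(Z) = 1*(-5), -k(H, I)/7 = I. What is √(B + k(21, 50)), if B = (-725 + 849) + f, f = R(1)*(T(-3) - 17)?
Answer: I*√161 ≈ 12.689*I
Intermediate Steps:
k(H, I) = -7*I
R(Z) = -5
f = 65 (f = -5*((1 - 3)² - 17) = -5*((-2)² - 17) = -5*(4 - 17) = -5*(-13) = 65)
B = 189 (B = (-725 + 849) + 65 = 124 + 65 = 189)
√(B + k(21, 50)) = √(189 - 7*50) = √(189 - 350) = √(-161) = I*√161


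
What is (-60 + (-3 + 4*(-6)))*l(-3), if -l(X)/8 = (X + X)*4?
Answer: -16704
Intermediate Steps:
l(X) = -64*X (l(X) = -8*(X + X)*4 = -8*2*X*4 = -64*X)
(-60 + (-3 + 4*(-6)))*l(-3) = (-60 + (-3 + 4*(-6)))*(-64*(-3)) = (-60 + (-3 - 24))*192 = (-60 - 27)*192 = -87*192 = -16704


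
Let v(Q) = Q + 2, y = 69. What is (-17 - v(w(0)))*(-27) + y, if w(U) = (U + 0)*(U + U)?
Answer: 582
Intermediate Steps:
w(U) = 2*U² (w(U) = U*(2*U) = 2*U²)
v(Q) = 2 + Q
(-17 - v(w(0)))*(-27) + y = (-17 - (2 + 2*0²))*(-27) + 69 = (-17 - (2 + 2*0))*(-27) + 69 = (-17 - (2 + 0))*(-27) + 69 = (-17 - 1*2)*(-27) + 69 = (-17 - 2)*(-27) + 69 = -19*(-27) + 69 = 513 + 69 = 582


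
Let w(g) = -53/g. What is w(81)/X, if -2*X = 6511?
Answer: 106/527391 ≈ 0.00020099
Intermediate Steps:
X = -6511/2 (X = -½*6511 = -6511/2 ≈ -3255.5)
w(81)/X = (-53/81)/(-6511/2) = -53*1/81*(-2/6511) = -53/81*(-2/6511) = 106/527391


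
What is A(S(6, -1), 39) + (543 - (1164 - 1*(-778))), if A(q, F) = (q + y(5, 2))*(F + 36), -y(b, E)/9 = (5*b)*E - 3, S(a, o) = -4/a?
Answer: -33174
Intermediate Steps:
y(b, E) = 27 - 45*E*b (y(b, E) = -9*((5*b)*E - 3) = -9*(5*E*b - 3) = -9*(-3 + 5*E*b) = 27 - 45*E*b)
A(q, F) = (-423 + q)*(36 + F) (A(q, F) = (q + (27 - 45*2*5))*(F + 36) = (q + (27 - 450))*(36 + F) = (q - 423)*(36 + F) = (-423 + q)*(36 + F))
A(S(6, -1), 39) + (543 - (1164 - 1*(-778))) = (-15228 - 423*39 + 36*(-4/6) + 39*(-4/6)) + (543 - (1164 - 1*(-778))) = (-15228 - 16497 + 36*(-4*1/6) + 39*(-4*1/6)) + (543 - (1164 + 778)) = (-15228 - 16497 + 36*(-2/3) + 39*(-2/3)) + (543 - 1*1942) = (-15228 - 16497 - 24 - 26) + (543 - 1942) = -31775 - 1399 = -33174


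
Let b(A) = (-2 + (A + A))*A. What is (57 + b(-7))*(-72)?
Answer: -12168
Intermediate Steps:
b(A) = A*(-2 + 2*A) (b(A) = (-2 + 2*A)*A = A*(-2 + 2*A))
(57 + b(-7))*(-72) = (57 + 2*(-7)*(-1 - 7))*(-72) = (57 + 2*(-7)*(-8))*(-72) = (57 + 112)*(-72) = 169*(-72) = -12168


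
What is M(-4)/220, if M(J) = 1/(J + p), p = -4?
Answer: -1/1760 ≈ -0.00056818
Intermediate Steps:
M(J) = 1/(-4 + J) (M(J) = 1/(J - 4) = 1/(-4 + J))
M(-4)/220 = 1/(220*(-4 - 4)) = (1/220)/(-8) = (1/220)*(-1/8) = -1/1760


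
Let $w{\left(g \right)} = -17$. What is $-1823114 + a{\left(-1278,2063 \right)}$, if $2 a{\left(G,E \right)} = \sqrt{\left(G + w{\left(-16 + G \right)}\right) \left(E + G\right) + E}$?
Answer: $-1823114 + 2 i \sqrt{63407} \approx -1.8231 \cdot 10^{6} + 503.61 i$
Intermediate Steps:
$a{\left(G,E \right)} = \frac{\sqrt{E + \left(-17 + G\right) \left(E + G\right)}}{2}$ ($a{\left(G,E \right)} = \frac{\sqrt{\left(G - 17\right) \left(E + G\right) + E}}{2} = \frac{\sqrt{\left(-17 + G\right) \left(E + G\right) + E}}{2} = \frac{\sqrt{E + \left(-17 + G\right) \left(E + G\right)}}{2}$)
$-1823114 + a{\left(-1278,2063 \right)} = -1823114 + \frac{\sqrt{\left(-1278\right)^{2} - -21726 - 33008 + 2063 \left(-1278\right)}}{2} = -1823114 + \frac{\sqrt{1633284 + 21726 - 33008 - 2636514}}{2} = -1823114 + \frac{\sqrt{-1014512}}{2} = -1823114 + \frac{4 i \sqrt{63407}}{2} = -1823114 + 2 i \sqrt{63407}$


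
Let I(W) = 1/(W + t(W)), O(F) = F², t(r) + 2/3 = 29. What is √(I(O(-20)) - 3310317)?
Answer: I*√5466078184470/1285 ≈ 1819.4*I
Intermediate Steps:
t(r) = 85/3 (t(r) = -⅔ + 29 = 85/3)
I(W) = 1/(85/3 + W) (I(W) = 1/(W + 85/3) = 1/(85/3 + W))
√(I(O(-20)) - 3310317) = √(3/(85 + 3*(-20)²) - 3310317) = √(3/(85 + 3*400) - 3310317) = √(3/(85 + 1200) - 3310317) = √(3/1285 - 3310317) = √(-4253757342/1285) = I*√5466078184470/1285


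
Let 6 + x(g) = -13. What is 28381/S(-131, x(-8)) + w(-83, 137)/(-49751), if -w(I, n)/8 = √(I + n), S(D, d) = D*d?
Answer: 28381/2489 + 24*√6/49751 ≈ 11.404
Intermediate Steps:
x(g) = -19 (x(g) = -6 - 13 = -19)
w(I, n) = -8*√(I + n)
28381/S(-131, x(-8)) + w(-83, 137)/(-49751) = 28381/((-131*(-19))) - 8*√(-83 + 137)/(-49751) = 28381/2489 - 24*√6*(-1/49751) = 28381/2489 + 24*√6/49751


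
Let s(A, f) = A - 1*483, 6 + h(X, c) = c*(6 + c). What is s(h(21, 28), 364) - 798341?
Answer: -797878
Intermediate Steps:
h(X, c) = -6 + c*(6 + c)
s(A, f) = -483 + A (s(A, f) = A - 483 = -483 + A)
s(h(21, 28), 364) - 798341 = (-483 + (-6 + 28² + 6*28)) - 798341 = (-483 + (-6 + 784 + 168)) - 798341 = (-483 + 946) - 798341 = 463 - 798341 = -797878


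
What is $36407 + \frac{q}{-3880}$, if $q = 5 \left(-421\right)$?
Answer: $\frac{28252253}{776} \approx 36408.0$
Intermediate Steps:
$q = -2105$
$36407 + \frac{q}{-3880} = 36407 - \frac{2105}{-3880} = 36407 - - \frac{421}{776} = 36407 + \frac{421}{776} = \frac{28252253}{776}$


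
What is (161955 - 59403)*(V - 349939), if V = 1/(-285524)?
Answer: -2561645973102606/71381 ≈ -3.5887e+10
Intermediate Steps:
V = -1/285524 ≈ -3.5023e-6
(161955 - 59403)*(V - 349939) = (161955 - 59403)*(-1/285524 - 349939) = 102552*(-99915983037/285524) = -2561645973102606/71381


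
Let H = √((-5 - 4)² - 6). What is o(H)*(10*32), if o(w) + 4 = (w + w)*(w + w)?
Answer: 94720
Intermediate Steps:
H = 5*√3 (H = √((-9)² - 6) = √(81 - 6) = √75 = 5*√3 ≈ 8.6602)
o(w) = -4 + 4*w² (o(w) = -4 + (w + w)*(w + w) = -4 + (2*w)*(2*w) = -4 + 4*w²)
o(H)*(10*32) = (-4 + 4*(5*√3)²)*(10*32) = (-4 + 4*75)*320 = (-4 + 300)*320 = 296*320 = 94720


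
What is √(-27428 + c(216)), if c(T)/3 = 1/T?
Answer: I*√3949630/12 ≈ 165.61*I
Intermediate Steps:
c(T) = 3/T
√(-27428 + c(216)) = √(-27428 + 3/216) = √(-27428 + 3*(1/216)) = √(-27428 + 1/72) = √(-1974815/72) = I*√3949630/12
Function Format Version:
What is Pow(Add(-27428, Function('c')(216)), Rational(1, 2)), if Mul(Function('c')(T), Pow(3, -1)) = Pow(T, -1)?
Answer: Mul(Rational(1, 12), I, Pow(3949630, Rational(1, 2))) ≈ Mul(165.61, I)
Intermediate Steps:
Function('c')(T) = Mul(3, Pow(T, -1))
Pow(Add(-27428, Function('c')(216)), Rational(1, 2)) = Pow(Add(-27428, Mul(3, Pow(216, -1))), Rational(1, 2)) = Pow(Add(-27428, Mul(3, Rational(1, 216))), Rational(1, 2)) = Pow(Add(-27428, Rational(1, 72)), Rational(1, 2)) = Pow(Rational(-1974815, 72), Rational(1, 2)) = Mul(Rational(1, 12), I, Pow(3949630, Rational(1, 2)))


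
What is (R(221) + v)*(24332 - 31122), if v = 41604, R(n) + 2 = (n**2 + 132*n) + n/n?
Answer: -812192640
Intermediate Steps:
R(n) = -1 + n**2 + 132*n (R(n) = -2 + ((n**2 + 132*n) + n/n) = -2 + ((n**2 + 132*n) + 1) = -2 + (1 + n**2 + 132*n) = -1 + n**2 + 132*n)
(R(221) + v)*(24332 - 31122) = ((-1 + 221**2 + 132*221) + 41604)*(24332 - 31122) = ((-1 + 48841 + 29172) + 41604)*(-6790) = (78012 + 41604)*(-6790) = 119616*(-6790) = -812192640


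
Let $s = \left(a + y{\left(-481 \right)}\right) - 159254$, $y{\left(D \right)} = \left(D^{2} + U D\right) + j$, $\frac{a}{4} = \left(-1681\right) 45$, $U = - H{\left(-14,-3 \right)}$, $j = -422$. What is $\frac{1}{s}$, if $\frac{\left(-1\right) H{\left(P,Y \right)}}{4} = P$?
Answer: $- \frac{1}{203959} \approx -4.9029 \cdot 10^{-6}$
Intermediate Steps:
$H{\left(P,Y \right)} = - 4 P$
$U = -56$ ($U = - \left(-4\right) \left(-14\right) = \left(-1\right) 56 = -56$)
$a = -302580$ ($a = 4 \left(\left(-1681\right) 45\right) = 4 \left(-75645\right) = -302580$)
$y{\left(D \right)} = -422 + D^{2} - 56 D$ ($y{\left(D \right)} = \left(D^{2} - 56 D\right) - 422 = -422 + D^{2} - 56 D$)
$s = -203959$ ($s = \left(-302580 - \left(-26514 - 231361\right)\right) - 159254 = \left(-302580 + \left(-422 + 231361 + 26936\right)\right) - 159254 = \left(-302580 + 257875\right) - 159254 = -44705 - 159254 = -203959$)
$\frac{1}{s} = \frac{1}{-203959} = - \frac{1}{203959}$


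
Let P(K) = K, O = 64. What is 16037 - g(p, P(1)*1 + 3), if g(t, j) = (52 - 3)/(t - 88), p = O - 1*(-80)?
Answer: 128289/8 ≈ 16036.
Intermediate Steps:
p = 144 (p = 64 - 1*(-80) = 64 + 80 = 144)
g(t, j) = 49/(-88 + t)
16037 - g(p, P(1)*1 + 3) = 16037 - 49/(-88 + 144) = 16037 - 49/56 = 16037 - 1*7/8 = 16037 - 7/8 = 128289/8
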